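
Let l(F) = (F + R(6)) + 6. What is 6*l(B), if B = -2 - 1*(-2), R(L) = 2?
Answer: 48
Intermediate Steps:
B = 0 (B = -2 + 2 = 0)
l(F) = 8 + F (l(F) = (F + 2) + 6 = (2 + F) + 6 = 8 + F)
6*l(B) = 6*(8 + 0) = 6*8 = 48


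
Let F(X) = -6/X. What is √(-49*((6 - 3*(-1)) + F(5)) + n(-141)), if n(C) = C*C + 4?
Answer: √487570/5 ≈ 139.65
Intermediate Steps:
n(C) = 4 + C² (n(C) = C² + 4 = 4 + C²)
√(-49*((6 - 3*(-1)) + F(5)) + n(-141)) = √(-49*((6 - 3*(-1)) - 6/5) + (4 + (-141)²)) = √(-49*((6 + 3) - 6*⅕) + (4 + 19881)) = √(-49*(9 - 6/5) + 19885) = √(-49*39/5 + 19885) = √(-1911/5 + 19885) = √(97514/5) = √487570/5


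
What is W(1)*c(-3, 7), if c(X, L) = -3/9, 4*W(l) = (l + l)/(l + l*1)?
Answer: -1/12 ≈ -0.083333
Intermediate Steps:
W(l) = ¼ (W(l) = ((l + l)/(l + l*1))/4 = ((2*l)/(l + l))/4 = ((2*l)/((2*l)))/4 = ((2*l)*(1/(2*l)))/4 = (¼)*1 = ¼)
c(X, L) = -⅓ (c(X, L) = -3*⅑ = -⅓)
W(1)*c(-3, 7) = (¼)*(-⅓) = -1/12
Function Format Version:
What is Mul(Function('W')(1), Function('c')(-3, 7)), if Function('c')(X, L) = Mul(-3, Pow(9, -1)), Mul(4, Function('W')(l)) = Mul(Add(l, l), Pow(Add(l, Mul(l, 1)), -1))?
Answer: Rational(-1, 12) ≈ -0.083333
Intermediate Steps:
Function('W')(l) = Rational(1, 4) (Function('W')(l) = Mul(Rational(1, 4), Mul(Add(l, l), Pow(Add(l, Mul(l, 1)), -1))) = Mul(Rational(1, 4), Mul(Mul(2, l), Pow(Add(l, l), -1))) = Mul(Rational(1, 4), Mul(Mul(2, l), Pow(Mul(2, l), -1))) = Mul(Rational(1, 4), Mul(Mul(2, l), Mul(Rational(1, 2), Pow(l, -1)))) = Mul(Rational(1, 4), 1) = Rational(1, 4))
Function('c')(X, L) = Rational(-1, 3) (Function('c')(X, L) = Mul(-3, Rational(1, 9)) = Rational(-1, 3))
Mul(Function('W')(1), Function('c')(-3, 7)) = Mul(Rational(1, 4), Rational(-1, 3)) = Rational(-1, 12)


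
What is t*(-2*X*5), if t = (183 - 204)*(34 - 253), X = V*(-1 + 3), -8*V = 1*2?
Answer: 22995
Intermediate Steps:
V = -¼ (V = -2/8 = -⅛*2 = -¼ ≈ -0.25000)
X = -½ (X = -(-1 + 3)/4 = -¼*2 = -½ ≈ -0.50000)
t = 4599 (t = -21*(-219) = 4599)
t*(-2*X*5) = 4599*(-2*(-½)*5) = 4599*(1*5) = 4599*5 = 22995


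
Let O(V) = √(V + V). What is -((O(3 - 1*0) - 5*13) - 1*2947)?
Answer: 3012 - √6 ≈ 3009.6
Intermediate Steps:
O(V) = √2*√V (O(V) = √(2*V) = √2*√V)
-((O(3 - 1*0) - 5*13) - 1*2947) = -((√2*√(3 - 1*0) - 5*13) - 1*2947) = -((√2*√(3 + 0) - 65) - 2947) = -((√2*√3 - 65) - 2947) = -((√6 - 65) - 2947) = -((-65 + √6) - 2947) = -(-3012 + √6) = 3012 - √6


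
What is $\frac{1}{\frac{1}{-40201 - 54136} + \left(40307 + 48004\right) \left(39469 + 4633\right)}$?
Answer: $\frac{94337}{367413532978313} \approx 2.5676 \cdot 10^{-10}$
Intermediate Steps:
$\frac{1}{\frac{1}{-40201 - 54136} + \left(40307 + 48004\right) \left(39469 + 4633\right)} = \frac{1}{\frac{1}{-94337} + 88311 \cdot 44102} = \frac{1}{- \frac{1}{94337} + 3894691722} = \frac{1}{\frac{367413532978313}{94337}} = \frac{94337}{367413532978313}$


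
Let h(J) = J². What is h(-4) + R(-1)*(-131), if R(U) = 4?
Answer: -508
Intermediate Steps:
h(-4) + R(-1)*(-131) = (-4)² + 4*(-131) = 16 - 524 = -508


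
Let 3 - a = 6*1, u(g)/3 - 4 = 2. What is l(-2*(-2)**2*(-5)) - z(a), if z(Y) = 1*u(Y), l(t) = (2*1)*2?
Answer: -14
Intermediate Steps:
u(g) = 18 (u(g) = 12 + 3*2 = 12 + 6 = 18)
l(t) = 4 (l(t) = 2*2 = 4)
a = -3 (a = 3 - 6 = -3)
z(Y) = 18 (z(Y) = 1*18 = 18)
l(-2*(-2)**2*(-5)) - z(a) = 4 - 1*18 = 4 - 18 = -14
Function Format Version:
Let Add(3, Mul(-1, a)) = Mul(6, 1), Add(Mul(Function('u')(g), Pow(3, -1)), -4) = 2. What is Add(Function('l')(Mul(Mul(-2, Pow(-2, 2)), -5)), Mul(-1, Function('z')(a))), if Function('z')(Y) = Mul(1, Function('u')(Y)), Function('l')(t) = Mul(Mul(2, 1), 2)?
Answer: -14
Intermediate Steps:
Function('u')(g) = 18 (Function('u')(g) = Add(12, Mul(3, 2)) = Add(12, 6) = 18)
Function('l')(t) = 4 (Function('l')(t) = Mul(2, 2) = 4)
a = -3 (a = Add(3, Mul(-1, Mul(6, 1))) = Add(3, Mul(-1, 6)) = Add(3, -6) = -3)
Function('z')(Y) = 18 (Function('z')(Y) = Mul(1, 18) = 18)
Add(Function('l')(Mul(Mul(-2, Pow(-2, 2)), -5)), Mul(-1, Function('z')(a))) = Add(4, Mul(-1, 18)) = Add(4, -18) = -14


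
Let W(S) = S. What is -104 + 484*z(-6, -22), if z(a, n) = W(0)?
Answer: -104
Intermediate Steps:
z(a, n) = 0
-104 + 484*z(-6, -22) = -104 + 484*0 = -104 + 0 = -104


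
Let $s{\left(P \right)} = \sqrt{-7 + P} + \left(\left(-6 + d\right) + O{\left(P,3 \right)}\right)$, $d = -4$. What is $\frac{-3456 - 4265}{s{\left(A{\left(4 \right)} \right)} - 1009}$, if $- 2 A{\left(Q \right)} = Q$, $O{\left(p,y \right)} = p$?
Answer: $\frac{7883141}{1042450} + \frac{23163 i}{1042450} \approx 7.5621 + 0.02222 i$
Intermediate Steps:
$A{\left(Q \right)} = - \frac{Q}{2}$
$s{\left(P \right)} = -10 + P + \sqrt{-7 + P}$ ($s{\left(P \right)} = \sqrt{-7 + P} + \left(\left(-6 - 4\right) + P\right) = \sqrt{-7 + P} + \left(-10 + P\right) = -10 + P + \sqrt{-7 + P}$)
$\frac{-3456 - 4265}{s{\left(A{\left(4 \right)} \right)} - 1009} = \frac{-3456 - 4265}{\left(-10 - 2 + \sqrt{-7 - 2}\right) - 1009} = - \frac{7721}{\left(-10 - 2 + \sqrt{-7 - 2}\right) - 1009} = - \frac{7721}{\left(-10 - 2 + \sqrt{-9}\right) - 1009} = - \frac{7721}{\left(-10 - 2 + 3 i\right) - 1009} = - \frac{7721}{\left(-12 + 3 i\right) - 1009} = - \frac{7721}{-1021 + 3 i} = - 7721 \frac{-1021 - 3 i}{1042450} = - \frac{7721 \left(-1021 - 3 i\right)}{1042450}$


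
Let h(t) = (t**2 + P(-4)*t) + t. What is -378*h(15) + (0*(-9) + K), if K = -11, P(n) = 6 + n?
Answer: -102071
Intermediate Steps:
h(t) = t**2 + 3*t (h(t) = (t**2 + (6 - 4)*t) + t = (t**2 + 2*t) + t = t**2 + 3*t)
-378*h(15) + (0*(-9) + K) = -5670*(3 + 15) + (0*(-9) - 11) = -5670*18 + (0 - 11) = -378*270 - 11 = -102060 - 11 = -102071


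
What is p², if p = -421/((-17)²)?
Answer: 177241/83521 ≈ 2.1221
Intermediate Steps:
p = -421/289 ≈ -1.4567
p² = (-421/289)² = 177241/83521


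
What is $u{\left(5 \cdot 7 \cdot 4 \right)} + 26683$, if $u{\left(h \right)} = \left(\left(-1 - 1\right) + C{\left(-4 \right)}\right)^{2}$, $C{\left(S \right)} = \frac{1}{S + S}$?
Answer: $\frac{1708001}{64} \approx 26688.0$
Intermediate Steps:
$C{\left(S \right)} = \frac{1}{2 S}$
$u{\left(h \right)} = \frac{289}{64}$ ($u{\left(h \right)} = \left(\left(-1 - 1\right) + \frac{1}{2 \left(-4\right)}\right)^{2} = \left(-2 + \frac{1}{2} \left(- \frac{1}{4}\right)\right)^{2} = \left(-2 - \frac{1}{8}\right)^{2} = \left(- \frac{17}{8}\right)^{2} = \frac{289}{64}$)
$u{\left(5 \cdot 7 \cdot 4 \right)} + 26683 = \frac{289}{64} + 26683 = \frac{1708001}{64}$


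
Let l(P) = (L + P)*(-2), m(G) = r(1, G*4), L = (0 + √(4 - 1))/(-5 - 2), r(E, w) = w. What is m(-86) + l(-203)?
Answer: 62 + 2*√3/7 ≈ 62.495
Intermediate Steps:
L = -√3/7 (L = (0 + √3)/(-7) = √3*(-⅐) = -√3/7 ≈ -0.24744)
m(G) = 4*G (m(G) = G*4 = 4*G)
l(P) = -2*P + 2*√3/7 (l(P) = (-√3/7 + P)*(-2) = (P - √3/7)*(-2) = -2*P + 2*√3/7)
m(-86) + l(-203) = 4*(-86) + (-2*(-203) + 2*√3/7) = -344 + (406 + 2*√3/7) = 62 + 2*√3/7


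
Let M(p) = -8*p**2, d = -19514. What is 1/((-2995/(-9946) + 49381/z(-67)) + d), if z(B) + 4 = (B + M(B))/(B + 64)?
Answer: -6275926/122440680465 ≈ -5.1257e-5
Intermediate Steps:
z(B) = -4 + (B - 8*B**2)/(64 + B) (z(B) = -4 + (B - 8*B**2)/(B + 64) = -4 + (B - 8*B**2)/(64 + B))
1/((-2995/(-9946) + 49381/z(-67)) + d) = 1/((-2995/(-9946) + 49381/(((-256 - 8*(-67)**2 - 3*(-67))/(64 - 67)))) - 19514) = 1/((-2995*(-1/9946) + 49381/(((-256 - 8*4489 + 201)/(-3)))) - 19514) = 1/((2995/9946 + 49381/((-(-256 - 35912 + 201)/3))) - 19514) = 1/((2995/9946 + 49381/((-1/3*(-35967)))) - 19514) = 1/((2995/9946 + 49381/11989) - 19514) = 1/((2995/9946 + 49381*(1/11989)) - 19514) = 1/((2995/9946 + 2599/631) - 19514) = 1/(27739499/6275926 - 19514) = 1/(-122440680465/6275926) = -6275926/122440680465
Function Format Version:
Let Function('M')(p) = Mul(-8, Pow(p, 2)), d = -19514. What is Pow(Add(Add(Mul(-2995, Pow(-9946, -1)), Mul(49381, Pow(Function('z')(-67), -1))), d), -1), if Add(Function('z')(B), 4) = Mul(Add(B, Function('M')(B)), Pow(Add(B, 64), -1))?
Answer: Rational(-6275926, 122440680465) ≈ -5.1257e-5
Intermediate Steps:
Function('z')(B) = Add(-4, Mul(Pow(Add(64, B), -1), Add(B, Mul(-8, Pow(B, 2))))) (Function('z')(B) = Add(-4, Mul(Add(B, Mul(-8, Pow(B, 2))), Pow(Add(B, 64), -1))) = Add(-4, Mul(Add(B, Mul(-8, Pow(B, 2))), Pow(Add(64, B), -1))) = Add(-4, Mul(Pow(Add(64, B), -1), Add(B, Mul(-8, Pow(B, 2))))))
Pow(Add(Add(Mul(-2995, Pow(-9946, -1)), Mul(49381, Pow(Function('z')(-67), -1))), d), -1) = Pow(Add(Add(Mul(-2995, Pow(-9946, -1)), Mul(49381, Pow(Mul(Pow(Add(64, -67), -1), Add(-256, Mul(-8, Pow(-67, 2)), Mul(-3, -67))), -1))), -19514), -1) = Pow(Add(Add(Mul(-2995, Rational(-1, 9946)), Mul(49381, Pow(Mul(Pow(-3, -1), Add(-256, Mul(-8, 4489), 201)), -1))), -19514), -1) = Pow(Add(Add(Rational(2995, 9946), Mul(49381, Pow(Mul(Rational(-1, 3), Add(-256, -35912, 201)), -1))), -19514), -1) = Pow(Add(Add(Rational(2995, 9946), Mul(49381, Pow(Mul(Rational(-1, 3), -35967), -1))), -19514), -1) = Pow(Add(Add(Rational(2995, 9946), Mul(49381, Pow(11989, -1))), -19514), -1) = Pow(Add(Add(Rational(2995, 9946), Mul(49381, Rational(1, 11989))), -19514), -1) = Pow(Add(Add(Rational(2995, 9946), Rational(2599, 631)), -19514), -1) = Pow(Add(Rational(27739499, 6275926), -19514), -1) = Pow(Rational(-122440680465, 6275926), -1) = Rational(-6275926, 122440680465)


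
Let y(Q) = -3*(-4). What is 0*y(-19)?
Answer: 0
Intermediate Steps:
y(Q) = 12
0*y(-19) = 0*12 = 0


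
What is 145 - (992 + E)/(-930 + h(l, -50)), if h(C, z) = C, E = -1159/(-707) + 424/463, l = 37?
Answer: 42711308042/292315513 ≈ 146.11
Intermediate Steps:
E = 836385/327341 (E = -1159*(-1/707) + 424*(1/463) = 1159/707 + 424/463 = 836385/327341 ≈ 2.5551)
145 - (992 + E)/(-930 + h(l, -50)) = 145 - (992 + 836385/327341)/(-930 + 37) = 145 - 325558657/(327341*(-893)) = 145 - 325558657*(-1)/(327341*893) = 145 - 1*(-325558657/292315513) = 145 + 325558657/292315513 = 42711308042/292315513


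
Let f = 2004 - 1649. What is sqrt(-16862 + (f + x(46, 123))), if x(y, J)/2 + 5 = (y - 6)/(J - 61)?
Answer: I*sqrt(15871597)/31 ≈ 128.51*I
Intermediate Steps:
f = 355
x(y, J) = -10 + 2*(-6 + y)/(-61 + J) (x(y, J) = -10 + 2*((y - 6)/(J - 61)) = -10 + 2*((-6 + y)/(-61 + J)) = -10 + 2*(-6 + y)/(-61 + J))
sqrt(-16862 + (f + x(46, 123))) = sqrt(-16862 + (355 + 2*(299 + 46 - 5*123)/(-61 + 123))) = sqrt(-16862 + (355 + 2*(299 + 46 - 615)/62)) = sqrt(-16862 + (355 + 2*(1/62)*(-270))) = sqrt(-16862 + (355 - 270/31)) = sqrt(-16862 + 10735/31) = sqrt(-511987/31) = I*sqrt(15871597)/31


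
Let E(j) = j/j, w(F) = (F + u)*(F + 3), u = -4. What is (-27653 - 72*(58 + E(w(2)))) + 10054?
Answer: -21847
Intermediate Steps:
w(F) = (-4 + F)*(3 + F) (w(F) = (F - 4)*(F + 3) = (-4 + F)*(3 + F))
E(j) = 1
(-27653 - 72*(58 + E(w(2)))) + 10054 = (-27653 - 72*(58 + 1)) + 10054 = (-27653 - 72*59) + 10054 = (-27653 - 4248) + 10054 = -31901 + 10054 = -21847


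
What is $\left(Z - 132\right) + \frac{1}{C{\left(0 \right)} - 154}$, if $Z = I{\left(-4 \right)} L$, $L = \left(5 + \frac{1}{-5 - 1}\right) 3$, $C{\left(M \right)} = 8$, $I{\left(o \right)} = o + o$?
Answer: $- \frac{36209}{146} \approx -248.01$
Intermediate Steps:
$I{\left(o \right)} = 2 o$
$L = \frac{29}{2}$ ($L = \left(5 + \frac{1}{-6}\right) 3 = \left(5 - \frac{1}{6}\right) 3 = \frac{29}{6} \cdot 3 = \frac{29}{2} \approx 14.5$)
$Z = -116$ ($Z = 2 \left(-4\right) \frac{29}{2} = \left(-8\right) \frac{29}{2} = -116$)
$\left(Z - 132\right) + \frac{1}{C{\left(0 \right)} - 154} = \left(-116 - 132\right) + \frac{1}{8 - 154} = -248 + \frac{1}{-146} = -248 - \frac{1}{146} = - \frac{36209}{146}$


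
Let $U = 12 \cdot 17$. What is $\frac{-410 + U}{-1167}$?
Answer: $\frac{206}{1167} \approx 0.17652$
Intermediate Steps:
$U = 204$
$\frac{-410 + U}{-1167} = \frac{-410 + 204}{-1167} = \left(- \frac{1}{1167}\right) \left(-206\right) = \frac{206}{1167}$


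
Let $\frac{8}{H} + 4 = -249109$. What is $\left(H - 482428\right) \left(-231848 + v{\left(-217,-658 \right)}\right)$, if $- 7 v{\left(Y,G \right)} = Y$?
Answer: $\frac{1211285011543388}{10831} \approx 1.1183 \cdot 10^{11}$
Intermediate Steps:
$H = - \frac{8}{249113}$ ($H = \frac{8}{-4 - 249109} = \frac{8}{-249113} = 8 \left(- \frac{1}{249113}\right) = - \frac{8}{249113} \approx -3.2114 \cdot 10^{-5}$)
$v{\left(Y,G \right)} = - \frac{Y}{7}$
$\left(H - 482428\right) \left(-231848 + v{\left(-217,-658 \right)}\right) = \left(- \frac{8}{249113} - 482428\right) \left(-231848 - -31\right) = - \frac{120179086372 \left(-231848 + 31\right)}{249113} = \left(- \frac{120179086372}{249113}\right) \left(-231817\right) = \frac{1211285011543388}{10831}$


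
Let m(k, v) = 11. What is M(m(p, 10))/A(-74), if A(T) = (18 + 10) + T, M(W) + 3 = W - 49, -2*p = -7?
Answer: 41/46 ≈ 0.89130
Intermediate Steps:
p = 7/2 (p = -1/2*(-7) = 7/2 ≈ 3.5000)
M(W) = -52 + W (M(W) = -3 + (W - 49) = -3 + (-49 + W) = -52 + W)
A(T) = 28 + T
M(m(p, 10))/A(-74) = (-52 + 11)/(28 - 74) = -41/(-46) = -41*(-1/46) = 41/46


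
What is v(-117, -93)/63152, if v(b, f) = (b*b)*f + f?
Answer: -636585/31576 ≈ -20.160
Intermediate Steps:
v(b, f) = f + f*b**2 (v(b, f) = b**2*f + f = f*b**2 + f = f + f*b**2)
v(-117, -93)/63152 = -93*(1 + (-117)**2)/63152 = -93*(1 + 13689)*(1/63152) = -93*13690*(1/63152) = -1273170*1/63152 = -636585/31576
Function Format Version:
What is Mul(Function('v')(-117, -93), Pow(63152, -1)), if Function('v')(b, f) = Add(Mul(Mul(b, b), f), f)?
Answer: Rational(-636585, 31576) ≈ -20.160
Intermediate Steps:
Function('v')(b, f) = Add(f, Mul(f, Pow(b, 2))) (Function('v')(b, f) = Add(Mul(Pow(b, 2), f), f) = Add(Mul(f, Pow(b, 2)), f) = Add(f, Mul(f, Pow(b, 2))))
Mul(Function('v')(-117, -93), Pow(63152, -1)) = Mul(Mul(-93, Add(1, Pow(-117, 2))), Pow(63152, -1)) = Mul(Mul(-93, Add(1, 13689)), Rational(1, 63152)) = Mul(Mul(-93, 13690), Rational(1, 63152)) = Mul(-1273170, Rational(1, 63152)) = Rational(-636585, 31576)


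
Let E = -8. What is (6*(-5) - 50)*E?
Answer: 640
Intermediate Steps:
(6*(-5) - 50)*E = (6*(-5) - 50)*(-8) = (-30 - 50)*(-8) = -80*(-8) = 640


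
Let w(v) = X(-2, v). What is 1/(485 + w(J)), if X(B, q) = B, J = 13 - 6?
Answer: 1/483 ≈ 0.0020704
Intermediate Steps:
J = 7
w(v) = -2
1/(485 + w(J)) = 1/(485 - 2) = 1/483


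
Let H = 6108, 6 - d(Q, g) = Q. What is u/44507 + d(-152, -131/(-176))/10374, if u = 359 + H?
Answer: 37060382/230857809 ≈ 0.16053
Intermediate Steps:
d(Q, g) = 6 - Q
u = 6467 (u = 359 + 6108 = 6467)
u/44507 + d(-152, -131/(-176))/10374 = 6467/44507 + (6 - 1*(-152))/10374 = 6467*(1/44507) + (6 + 152)*(1/10374) = 6467/44507 + 158*(1/10374) = 6467/44507 + 79/5187 = 37060382/230857809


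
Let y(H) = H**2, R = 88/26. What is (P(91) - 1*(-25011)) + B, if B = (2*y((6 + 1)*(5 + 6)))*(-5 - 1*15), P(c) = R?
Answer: -2757893/13 ≈ -2.1215e+5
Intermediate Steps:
R = 44/13 (R = 88*(1/26) = 44/13 ≈ 3.3846)
P(c) = 44/13
B = -237160 (B = (2*((6 + 1)*(5 + 6))**2)*(-5 - 1*15) = (2*(7*11)**2)*(-5 - 15) = (2*77**2)*(-20) = (2*5929)*(-20) = 11858*(-20) = -237160)
(P(91) - 1*(-25011)) + B = (44/13 - 1*(-25011)) - 237160 = (44/13 + 25011) - 237160 = 325187/13 - 237160 = -2757893/13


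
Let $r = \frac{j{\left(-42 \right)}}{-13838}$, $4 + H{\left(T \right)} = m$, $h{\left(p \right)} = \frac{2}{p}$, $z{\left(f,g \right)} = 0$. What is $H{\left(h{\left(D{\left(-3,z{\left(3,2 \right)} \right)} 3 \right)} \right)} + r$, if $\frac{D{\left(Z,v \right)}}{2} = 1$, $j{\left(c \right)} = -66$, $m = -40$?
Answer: $- \frac{27673}{629} \approx -43.995$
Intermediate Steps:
$D{\left(Z,v \right)} = 2$ ($D{\left(Z,v \right)} = 2 \cdot 1 = 2$)
$H{\left(T \right)} = -44$ ($H{\left(T \right)} = -4 - 40 = -44$)
$r = \frac{3}{629}$ ($r = - \frac{66}{-13838} = \left(-66\right) \left(- \frac{1}{13838}\right) = \frac{3}{629} \approx 0.0047695$)
$H{\left(h{\left(D{\left(-3,z{\left(3,2 \right)} \right)} 3 \right)} \right)} + r = -44 + \frac{3}{629} = - \frac{27673}{629}$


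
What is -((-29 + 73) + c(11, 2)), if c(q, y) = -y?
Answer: -42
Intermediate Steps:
-((-29 + 73) + c(11, 2)) = -((-29 + 73) - 1*2) = -(44 - 2) = -1*42 = -42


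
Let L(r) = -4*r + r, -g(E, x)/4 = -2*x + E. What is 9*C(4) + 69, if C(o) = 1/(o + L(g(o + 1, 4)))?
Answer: 2199/32 ≈ 68.719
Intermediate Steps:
g(E, x) = -4*E + 8*x (g(E, x) = -4*(-2*x + E) = -4*(E - 2*x) = -4*E + 8*x)
L(r) = -3*r
C(o) = 1/(-84 + 13*o) (C(o) = 1/(o - 3*(-4*(o + 1) + 8*4)) = 1/(o - 3*(-4*(1 + o) + 32)) = 1/(o - 3*((-4 - 4*o) + 32)) = 1/(o - 3*(28 - 4*o)) = 1/(o + (-84 + 12*o)) = 1/(-84 + 13*o))
9*C(4) + 69 = 9/(-84 + 13*4) + 69 = 9/(-84 + 52) + 69 = 9/(-32) + 69 = 9*(-1/32) + 69 = -9/32 + 69 = 2199/32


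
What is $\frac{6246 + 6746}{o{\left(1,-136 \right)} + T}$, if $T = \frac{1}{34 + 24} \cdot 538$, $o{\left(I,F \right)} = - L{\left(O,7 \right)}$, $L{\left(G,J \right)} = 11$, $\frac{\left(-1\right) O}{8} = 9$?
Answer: $- \frac{188384}{25} \approx -7535.4$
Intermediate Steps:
$O = -72$ ($O = \left(-8\right) 9 = -72$)
$o{\left(I,F \right)} = -11$ ($o{\left(I,F \right)} = \left(-1\right) 11 = -11$)
$T = \frac{269}{29}$ ($T = \frac{1}{58} \cdot 538 = \frac{269}{29} \approx 9.2759$)
$\frac{6246 + 6746}{o{\left(1,-136 \right)} + T} = \frac{6246 + 6746}{-11 + \frac{269}{29}} = \frac{12992}{- \frac{50}{29}} = 12992 \left(- \frac{29}{50}\right) = - \frac{188384}{25}$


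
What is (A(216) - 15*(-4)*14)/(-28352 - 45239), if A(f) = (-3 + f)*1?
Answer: -1053/73591 ≈ -0.014309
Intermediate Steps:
A(f) = -3 + f
(A(216) - 15*(-4)*14)/(-28352 - 45239) = ((-3 + 216) - 15*(-4)*14)/(-28352 - 45239) = (213 + 60*14)/(-73591) = (213 + 840)*(-1/73591) = 1053*(-1/73591) = -1053/73591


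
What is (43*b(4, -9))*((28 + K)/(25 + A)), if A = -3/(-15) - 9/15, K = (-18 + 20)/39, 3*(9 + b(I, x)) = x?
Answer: -940840/1599 ≈ -588.39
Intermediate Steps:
b(I, x) = -9 + x/3
K = 2/39 (K = 2*(1/39) = 2/39 ≈ 0.051282)
A = -⅖ (A = -3*(-1/15) - 9*1/15 = ⅕ - ⅗ = -⅖ ≈ -0.40000)
(43*b(4, -9))*((28 + K)/(25 + A)) = (43*(-9 + (⅓)*(-9)))*((28 + 2/39)/(25 - ⅖)) = (43*(-9 - 3))*(1094/(39*(123/5))) = (43*(-12))*((1094/39)*(5/123)) = -516*5470/4797 = -940840/1599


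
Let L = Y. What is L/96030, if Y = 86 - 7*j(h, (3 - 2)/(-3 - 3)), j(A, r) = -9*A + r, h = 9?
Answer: 785/115236 ≈ 0.0068121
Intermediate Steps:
j(A, r) = r - 9*A
Y = 3925/6 (Y = 86 - 7*((3 - 2)/(-3 - 3) - 9*9) = 86 - 7*(1/(-6) - 81) = 86 - 7*(1*(-⅙) - 81) = 86 - 7*(-⅙ - 81) = 86 - 7*(-487/6) = 86 + 3409/6 = 3925/6 ≈ 654.17)
L = 3925/6 ≈ 654.17
L/96030 = (3925/6)/96030 = (3925/6)*(1/96030) = 785/115236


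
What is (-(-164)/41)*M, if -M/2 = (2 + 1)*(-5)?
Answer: 120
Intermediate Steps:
M = 30 (M = -2*(2 + 1)*(-5) = -6*(-5) = -2*(-15) = 30)
(-(-164)/41)*M = -(-164)/41*30 = -4*(-1)*30 = 4*30 = 120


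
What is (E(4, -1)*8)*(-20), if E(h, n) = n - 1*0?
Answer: 160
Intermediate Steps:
E(h, n) = n (E(h, n) = n + 0 = n)
(E(4, -1)*8)*(-20) = -1*8*(-20) = -8*(-20) = 160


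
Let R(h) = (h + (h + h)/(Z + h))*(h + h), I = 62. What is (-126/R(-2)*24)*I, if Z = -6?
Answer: -31248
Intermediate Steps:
R(h) = 2*h*(h + 2*h/(-6 + h)) (R(h) = (h + (h + h)/(-6 + h))*(h + h) = (h + (2*h)/(-6 + h))*(2*h) = (h + 2*h/(-6 + h))*(2*h) = 2*h*(h + 2*h/(-6 + h)))
(-126/R(-2)*24)*I = (-126*(-6 - 2)/(8*(-4 - 2))*24)*62 = (-126/(2*4*(-6)/(-8))*24)*62 = (-126/(2*4*(-⅛)*(-6))*24)*62 = (-126/6*24)*62 = (-126*⅙*24)*62 = -21*24*62 = -504*62 = -31248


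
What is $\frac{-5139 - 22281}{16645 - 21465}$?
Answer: $\frac{1371}{241} \approx 5.6888$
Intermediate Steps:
$\frac{-5139 - 22281}{16645 - 21465} = - \frac{27420}{-4820} = \left(-27420\right) \left(- \frac{1}{4820}\right) = \frac{1371}{241}$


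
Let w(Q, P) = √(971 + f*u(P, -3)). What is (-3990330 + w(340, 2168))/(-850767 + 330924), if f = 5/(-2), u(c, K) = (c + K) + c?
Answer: 1330110/173281 - 11*I*√326/1039686 ≈ 7.676 - 0.00019103*I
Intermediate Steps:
u(c, K) = K + 2*c (u(c, K) = (K + c) + c = K + 2*c)
f = -5/2 (f = 5*(-½) = -5/2 ≈ -2.5000)
w(Q, P) = √(1957/2 - 5*P) (w(Q, P) = √(971 - 5*(-3 + 2*P)/2) = √(971 + (15/2 - 5*P)) = √(1957/2 - 5*P))
(-3990330 + w(340, 2168))/(-850767 + 330924) = (-3990330 + √(3914 - 20*2168)/2)/(-850767 + 330924) = (-3990330 + √(3914 - 43360)/2)/(-519843) = (-3990330 + √(-39446)/2)*(-1/519843) = (-3990330 + (11*I*√326)/2)*(-1/519843) = (-3990330 + 11*I*√326/2)*(-1/519843) = 1330110/173281 - 11*I*√326/1039686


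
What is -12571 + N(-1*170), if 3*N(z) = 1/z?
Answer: -6411211/510 ≈ -12571.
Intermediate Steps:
N(z) = 1/(3*z)
-12571 + N(-1*170) = -12571 + 1/(3*((-1*170))) = -12571 + (⅓)/(-170) = -12571 + (⅓)*(-1/170) = -12571 - 1/510 = -6411211/510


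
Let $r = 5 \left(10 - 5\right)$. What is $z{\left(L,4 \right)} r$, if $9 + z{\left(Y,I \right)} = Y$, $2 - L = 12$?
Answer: $-475$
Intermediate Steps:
$r = 25$ ($r = 5 \cdot 5 = 25$)
$L = -10$ ($L = 2 - 12 = -10$)
$z{\left(Y,I \right)} = -9 + Y$
$z{\left(L,4 \right)} r = \left(-9 - 10\right) 25 = \left(-19\right) 25 = -475$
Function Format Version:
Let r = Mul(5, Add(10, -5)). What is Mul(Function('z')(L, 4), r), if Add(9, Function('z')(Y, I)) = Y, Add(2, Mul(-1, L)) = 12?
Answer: -475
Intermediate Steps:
r = 25 (r = Mul(5, 5) = 25)
L = -10 (L = Add(2, Mul(-1, 12)) = Add(2, -12) = -10)
Function('z')(Y, I) = Add(-9, Y)
Mul(Function('z')(L, 4), r) = Mul(Add(-9, -10), 25) = Mul(-19, 25) = -475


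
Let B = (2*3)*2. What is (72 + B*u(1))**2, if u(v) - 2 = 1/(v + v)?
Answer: 10404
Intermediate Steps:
u(v) = 2 + 1/(2*v) (u(v) = 2 + 1/(v + v) = 2 + 1/(2*v))
B = 12 (B = 6*2 = 12)
(72 + B*u(1))**2 = (72 + 12*(2 + (1/2)/1))**2 = (72 + 12*(2 + (1/2)*1))**2 = (72 + 12*(2 + 1/2))**2 = (72 + 12*(5/2))**2 = (72 + 30)**2 = 102**2 = 10404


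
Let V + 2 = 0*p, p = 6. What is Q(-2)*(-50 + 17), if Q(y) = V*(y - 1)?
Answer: -198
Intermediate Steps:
V = -2 (V = -2 + 0*6 = -2 + 0 = -2)
Q(y) = 2 - 2*y (Q(y) = -2*(y - 1) = -2*(-1 + y) = 2 - 2*y)
Q(-2)*(-50 + 17) = (2 - 2*(-2))*(-50 + 17) = (2 + 4)*(-33) = 6*(-33) = -198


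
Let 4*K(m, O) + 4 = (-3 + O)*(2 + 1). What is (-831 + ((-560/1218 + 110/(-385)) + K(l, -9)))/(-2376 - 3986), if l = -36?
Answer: 512623/3874458 ≈ 0.13231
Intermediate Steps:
K(m, O) = -13/4 + 3*O/4 (K(m, O) = -1 + ((-3 + O)*(2 + 1))/4 = -1 + ((-3 + O)*3)/4 = -1 + (-9 + 3*O)/4 = -1 + (-9/4 + 3*O/4) = -13/4 + 3*O/4)
(-831 + ((-560/1218 + 110/(-385)) + K(l, -9)))/(-2376 - 3986) = (-831 + ((-560/1218 + 110/(-385)) + (-13/4 + (3/4)*(-9))))/(-2376 - 3986) = (-831 + ((-560*1/1218 + 110*(-1/385)) + (-13/4 - 27/4)))/(-6362) = (-831 + ((-40/87 - 2/7) - 10))*(-1/6362) = (-831 + (-454/609 - 10))*(-1/6362) = (-831 - 6544/609)*(-1/6362) = -512623/609*(-1/6362) = 512623/3874458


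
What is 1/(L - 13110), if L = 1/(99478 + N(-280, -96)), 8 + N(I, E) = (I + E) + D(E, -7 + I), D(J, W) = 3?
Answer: -99097/1299161669 ≈ -7.6278e-5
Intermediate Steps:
N(I, E) = -5 + E + I (N(I, E) = -8 + ((I + E) + 3) = -8 + ((E + I) + 3) = -8 + (3 + E + I) = -5 + E + I)
L = 1/99097 (L = 1/(99478 + (-5 - 96 - 280)) = 1/(99478 - 381) = 1/99097 ≈ 1.0091e-5)
1/(L - 13110) = 1/(1/99097 - 13110) = 1/(-1299161669/99097) = -99097/1299161669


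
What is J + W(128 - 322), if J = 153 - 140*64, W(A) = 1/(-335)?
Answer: -2950346/335 ≈ -8807.0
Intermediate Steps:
W(A) = -1/335
J = -8807 (J = 153 - 8960 = -8807)
J + W(128 - 322) = -8807 - 1/335 = -2950346/335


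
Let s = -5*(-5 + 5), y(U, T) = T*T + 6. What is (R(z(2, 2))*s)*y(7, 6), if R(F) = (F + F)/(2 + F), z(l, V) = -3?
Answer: 0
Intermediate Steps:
y(U, T) = 6 + T² (y(U, T) = T² + 6 = 6 + T²)
R(F) = 2*F/(2 + F) (R(F) = (2*F)/(2 + F) = 2*F/(2 + F))
s = 0 (s = -5*0 = 0)
(R(z(2, 2))*s)*y(7, 6) = ((2*(-3)/(2 - 3))*0)*(6 + 6²) = ((2*(-3)/(-1))*0)*(6 + 36) = ((2*(-3)*(-1))*0)*42 = (6*0)*42 = 0*42 = 0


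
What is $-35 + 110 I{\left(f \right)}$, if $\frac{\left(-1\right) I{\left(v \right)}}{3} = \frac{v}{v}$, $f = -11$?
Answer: $-365$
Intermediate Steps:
$I{\left(v \right)} = -3$ ($I{\left(v \right)} = - 3 \frac{v}{v} = \left(-3\right) 1 = -3$)
$-35 + 110 I{\left(f \right)} = -35 + 110 \left(-3\right) = -35 - 330 = -365$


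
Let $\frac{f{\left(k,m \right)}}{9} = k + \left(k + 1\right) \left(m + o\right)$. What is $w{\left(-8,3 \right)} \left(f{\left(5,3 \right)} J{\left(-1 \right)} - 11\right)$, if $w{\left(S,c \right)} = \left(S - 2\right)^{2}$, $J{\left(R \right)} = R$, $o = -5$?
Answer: $5200$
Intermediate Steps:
$f{\left(k,m \right)} = 9 k + 9 \left(1 + k\right) \left(-5 + m\right)$ ($f{\left(k,m \right)} = 9 \left(k + \left(k + 1\right) \left(m - 5\right)\right) = 9 \left(k + \left(1 + k\right) \left(-5 + m\right)\right) = 9 k + 9 \left(1 + k\right) \left(-5 + m\right)$)
$w{\left(S,c \right)} = \left(-2 + S\right)^{2}$
$w{\left(-8,3 \right)} \left(f{\left(5,3 \right)} J{\left(-1 \right)} - 11\right) = \left(-2 - 8\right)^{2} \left(\left(-45 - 180 + 9 \cdot 3 + 9 \cdot 5 \cdot 3\right) \left(-1\right) - 11\right) = \left(-10\right)^{2} \left(\left(-45 - 180 + 27 + 135\right) \left(-1\right) - 11\right) = 100 \left(\left(-63\right) \left(-1\right) - 11\right) = 100 \left(63 - 11\right) = 100 \cdot 52 = 5200$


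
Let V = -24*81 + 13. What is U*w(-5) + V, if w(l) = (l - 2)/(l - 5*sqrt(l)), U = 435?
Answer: (-1931*sqrt(5) + 1322*I)/(sqrt(5) - I) ≈ -1829.5 - 226.96*I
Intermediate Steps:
w(l) = (-2 + l)/(l - 5*sqrt(l))
V = -1931 (V = -1944 + 13 = -1931)
U*w(-5) + V = 435*((2 - 1*(-5))/(-1*(-5) + 5*sqrt(-5))) - 1931 = 435*((2 + 5)/(5 + 5*(I*sqrt(5)))) - 1931 = 435*(7/(5 + 5*I*sqrt(5))) - 1931 = 3045/(5 + 5*I*sqrt(5)) - 1931 = -1931 + 3045/(5 + 5*I*sqrt(5))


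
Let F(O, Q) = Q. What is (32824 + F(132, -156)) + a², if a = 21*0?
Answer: 32668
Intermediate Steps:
a = 0
(32824 + F(132, -156)) + a² = (32824 - 156) + 0² = 32668 + 0 = 32668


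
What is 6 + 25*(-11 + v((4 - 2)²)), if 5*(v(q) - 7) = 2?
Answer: -84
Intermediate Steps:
v(q) = 37/5 (v(q) = 7 + (⅕)*2 = 7 + ⅖ = 37/5)
6 + 25*(-11 + v((4 - 2)²)) = 6 + 25*(-11 + 37/5) = 6 + 25*(-18/5) = 6 - 90 = -84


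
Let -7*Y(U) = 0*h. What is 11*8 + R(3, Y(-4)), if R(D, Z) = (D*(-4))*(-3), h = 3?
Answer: 124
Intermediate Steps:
Y(U) = 0 (Y(U) = -0*3 = -⅐*0 = 0)
R(D, Z) = 12*D (R(D, Z) = -4*D*(-3) = 12*D)
11*8 + R(3, Y(-4)) = 11*8 + 12*3 = 88 + 36 = 124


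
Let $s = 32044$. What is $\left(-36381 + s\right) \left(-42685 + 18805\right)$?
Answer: $103567560$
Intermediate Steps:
$\left(-36381 + s\right) \left(-42685 + 18805\right) = \left(-36381 + 32044\right) \left(-42685 + 18805\right) = \left(-4337\right) \left(-23880\right) = 103567560$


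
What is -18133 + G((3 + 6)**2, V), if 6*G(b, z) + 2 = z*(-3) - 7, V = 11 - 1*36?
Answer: -18122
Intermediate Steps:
V = -25 (V = 11 - 36 = -25)
G(b, z) = -3/2 - z/2 (G(b, z) = -1/3 + (z*(-3) - 7)/6 = -1/3 + (-3*z - 7)/6 = -1/3 + (-7 - 3*z)/6 = -1/3 + (-7/6 - z/2) = -3/2 - z/2)
-18133 + G((3 + 6)**2, V) = -18133 + (-3/2 - 1/2*(-25)) = -18133 + (-3/2 + 25/2) = -18133 + 11 = -18122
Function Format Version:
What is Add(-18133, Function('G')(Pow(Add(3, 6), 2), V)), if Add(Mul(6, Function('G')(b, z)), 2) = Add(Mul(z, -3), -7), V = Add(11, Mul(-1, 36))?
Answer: -18122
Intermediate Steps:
V = -25 (V = Add(11, -36) = -25)
Function('G')(b, z) = Add(Rational(-3, 2), Mul(Rational(-1, 2), z)) (Function('G')(b, z) = Add(Rational(-1, 3), Mul(Rational(1, 6), Add(Mul(z, -3), -7))) = Add(Rational(-1, 3), Mul(Rational(1, 6), Add(Mul(-3, z), -7))) = Add(Rational(-1, 3), Mul(Rational(1, 6), Add(-7, Mul(-3, z)))) = Add(Rational(-1, 3), Add(Rational(-7, 6), Mul(Rational(-1, 2), z))) = Add(Rational(-3, 2), Mul(Rational(-1, 2), z)))
Add(-18133, Function('G')(Pow(Add(3, 6), 2), V)) = Add(-18133, Add(Rational(-3, 2), Mul(Rational(-1, 2), -25))) = Add(-18133, Add(Rational(-3, 2), Rational(25, 2))) = Add(-18133, 11) = -18122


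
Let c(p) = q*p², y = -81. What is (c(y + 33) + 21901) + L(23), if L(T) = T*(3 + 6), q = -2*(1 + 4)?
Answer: -932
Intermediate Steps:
q = -10 (q = -2*5 = -10)
L(T) = 9*T (L(T) = T*9 = 9*T)
c(p) = -10*p²
(c(y + 33) + 21901) + L(23) = (-10*(-81 + 33)² + 21901) + 9*23 = (-10*(-48)² + 21901) + 207 = (-10*2304 + 21901) + 207 = (-23040 + 21901) + 207 = -1139 + 207 = -932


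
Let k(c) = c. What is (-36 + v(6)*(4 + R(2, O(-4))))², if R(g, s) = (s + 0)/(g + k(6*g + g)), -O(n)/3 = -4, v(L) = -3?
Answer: 40401/16 ≈ 2525.1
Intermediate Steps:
O(n) = 12 (O(n) = -3*(-4) = 12)
R(g, s) = s/(8*g) (R(g, s) = (s + 0)/(g + (6*g + g)) = s/(g + 7*g) = s/((8*g)) = s*(1/(8*g)) = s/(8*g))
(-36 + v(6)*(4 + R(2, O(-4))))² = (-36 - 3*(4 + (⅛)*12/2))² = (-36 - 3*(4 + (⅛)*12*(½)))² = (-36 - 3*(4 + ¾))² = (-36 - 3*19/4)² = (-36 - 57/4)² = (-201/4)² = 40401/16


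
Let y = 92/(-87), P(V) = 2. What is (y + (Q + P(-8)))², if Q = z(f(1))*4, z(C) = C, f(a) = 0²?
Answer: 6724/7569 ≈ 0.88836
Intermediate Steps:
f(a) = 0
y = -92/87 (y = 92*(-1/87) = -92/87 ≈ -1.0575)
Q = 0 (Q = 0*4 = 0)
(y + (Q + P(-8)))² = (-92/87 + (0 + 2))² = (-92/87 + 2)² = (82/87)² = 6724/7569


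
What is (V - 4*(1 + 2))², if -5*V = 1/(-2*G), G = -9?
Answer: 1168561/8100 ≈ 144.27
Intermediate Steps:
V = -1/90 (V = -1/(5*((-2/(1/(-9))))) = -1/(5*((-2/(-⅑)))) = -1/(5*((-2*(-9)))) = -⅕/18 = -⅕*1/18 = -1/90 ≈ -0.011111)
(V - 4*(1 + 2))² = (-1/90 - 4*(1 + 2))² = (-1/90 - 4*3)² = (-1/90 - 12)² = (-1081/90)² = 1168561/8100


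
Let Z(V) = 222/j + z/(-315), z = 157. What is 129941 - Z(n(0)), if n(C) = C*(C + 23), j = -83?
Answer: 3397390406/26145 ≈ 1.2994e+5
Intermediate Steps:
n(C) = C*(23 + C)
Z(V) = -82961/26145 (Z(V) = 222/(-83) + 157/(-315) = 222*(-1/83) + 157*(-1/315) = -222/83 - 157/315 = -82961/26145)
129941 - Z(n(0)) = 129941 - 1*(-82961/26145) = 129941 + 82961/26145 = 3397390406/26145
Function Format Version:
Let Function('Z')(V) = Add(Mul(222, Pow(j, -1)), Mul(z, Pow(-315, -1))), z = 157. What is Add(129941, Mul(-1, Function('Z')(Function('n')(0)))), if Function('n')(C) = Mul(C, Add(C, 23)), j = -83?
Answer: Rational(3397390406, 26145) ≈ 1.2994e+5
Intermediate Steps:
Function('n')(C) = Mul(C, Add(23, C))
Function('Z')(V) = Rational(-82961, 26145) (Function('Z')(V) = Add(Mul(222, Pow(-83, -1)), Mul(157, Pow(-315, -1))) = Add(Mul(222, Rational(-1, 83)), Mul(157, Rational(-1, 315))) = Add(Rational(-222, 83), Rational(-157, 315)) = Rational(-82961, 26145))
Add(129941, Mul(-1, Function('Z')(Function('n')(0)))) = Add(129941, Mul(-1, Rational(-82961, 26145))) = Add(129941, Rational(82961, 26145)) = Rational(3397390406, 26145)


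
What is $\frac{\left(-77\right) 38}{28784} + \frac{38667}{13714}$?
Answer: $\frac{38316563}{14097992} \approx 2.7179$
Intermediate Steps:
$\frac{\left(-77\right) 38}{28784} + \frac{38667}{13714} = \left(-2926\right) \frac{1}{28784} + 38667 \cdot \frac{1}{13714} = - \frac{209}{2056} + \frac{38667}{13714} = \frac{38316563}{14097992}$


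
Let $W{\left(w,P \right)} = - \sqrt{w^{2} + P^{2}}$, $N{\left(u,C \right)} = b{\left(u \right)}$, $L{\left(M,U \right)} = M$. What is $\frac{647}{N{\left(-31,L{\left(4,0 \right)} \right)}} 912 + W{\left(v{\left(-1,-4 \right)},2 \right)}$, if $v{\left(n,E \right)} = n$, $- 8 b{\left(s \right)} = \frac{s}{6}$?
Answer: $\frac{28323072}{31} - \sqrt{5} \approx 9.1365 \cdot 10^{5}$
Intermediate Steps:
$b{\left(s \right)} = - \frac{s}{48}$ ($b{\left(s \right)} = - \frac{s \frac{1}{6}}{8} = - \frac{\frac{1}{6} s}{8} = - \frac{s}{48}$)
$N{\left(u,C \right)} = - \frac{u}{48}$
$W{\left(w,P \right)} = - \sqrt{P^{2} + w^{2}}$
$\frac{647}{N{\left(-31,L{\left(4,0 \right)} \right)}} 912 + W{\left(v{\left(-1,-4 \right)},2 \right)} = \frac{647}{\left(- \frac{1}{48}\right) \left(-31\right)} 912 - \sqrt{2^{2} + \left(-1\right)^{2}} = \frac{647}{\frac{31}{48}} \cdot 912 - \sqrt{4 + 1} = 647 \cdot \frac{48}{31} \cdot 912 - \sqrt{5} = \frac{31056}{31} \cdot 912 - \sqrt{5} = \frac{28323072}{31} - \sqrt{5}$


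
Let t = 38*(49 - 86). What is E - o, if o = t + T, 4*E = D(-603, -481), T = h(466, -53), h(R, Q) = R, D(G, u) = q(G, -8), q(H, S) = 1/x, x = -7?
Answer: 26319/28 ≈ 939.96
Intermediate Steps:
q(H, S) = -⅐ (q(H, S) = 1/(-7) = -⅐)
D(G, u) = -⅐
t = -1406 (t = 38*(-37) = -1406)
T = 466
E = -1/28 (E = (¼)*(-⅐) = -1/28 ≈ -0.035714)
o = -940 (o = -1406 + 466 = -940)
E - o = -1/28 - 1*(-940) = -1/28 + 940 = 26319/28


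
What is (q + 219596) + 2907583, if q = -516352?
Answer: 2610827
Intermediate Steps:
(q + 219596) + 2907583 = (-516352 + 219596) + 2907583 = -296756 + 2907583 = 2610827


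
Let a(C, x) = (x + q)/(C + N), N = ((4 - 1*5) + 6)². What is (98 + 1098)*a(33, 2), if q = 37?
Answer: 23322/29 ≈ 804.21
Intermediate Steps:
N = 25 (N = ((4 - 5) + 6)² = (-1 + 6)² = 5² = 25)
a(C, x) = (37 + x)/(25 + C) (a(C, x) = (x + 37)/(C + 25) = (37 + x)/(25 + C))
(98 + 1098)*a(33, 2) = (98 + 1098)*((37 + 2)/(25 + 33)) = 1196*(39/58) = 23322/29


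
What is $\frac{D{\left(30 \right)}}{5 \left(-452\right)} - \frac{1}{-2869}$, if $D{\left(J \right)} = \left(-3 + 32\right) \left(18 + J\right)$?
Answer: $- \frac{997847}{1620985} \approx -0.61558$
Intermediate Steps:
$D{\left(J \right)} = 522 + 29 J$ ($D{\left(J \right)} = 29 \left(18 + J\right) = 522 + 29 J$)
$\frac{D{\left(30 \right)}}{5 \left(-452\right)} - \frac{1}{-2869} = \frac{522 + 29 \cdot 30}{5 \left(-452\right)} - \frac{1}{-2869} = \frac{522 + 870}{-2260} - - \frac{1}{2869} = 1392 \left(- \frac{1}{2260}\right) + \frac{1}{2869} = - \frac{348}{565} + \frac{1}{2869} = - \frac{997847}{1620985}$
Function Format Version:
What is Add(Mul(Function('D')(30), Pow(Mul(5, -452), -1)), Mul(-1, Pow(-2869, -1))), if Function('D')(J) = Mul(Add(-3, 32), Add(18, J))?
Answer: Rational(-997847, 1620985) ≈ -0.61558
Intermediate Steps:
Function('D')(J) = Add(522, Mul(29, J)) (Function('D')(J) = Mul(29, Add(18, J)) = Add(522, Mul(29, J)))
Add(Mul(Function('D')(30), Pow(Mul(5, -452), -1)), Mul(-1, Pow(-2869, -1))) = Add(Mul(Add(522, Mul(29, 30)), Pow(Mul(5, -452), -1)), Mul(-1, Pow(-2869, -1))) = Add(Mul(Add(522, 870), Pow(-2260, -1)), Mul(-1, Rational(-1, 2869))) = Add(Mul(1392, Rational(-1, 2260)), Rational(1, 2869)) = Add(Rational(-348, 565), Rational(1, 2869)) = Rational(-997847, 1620985)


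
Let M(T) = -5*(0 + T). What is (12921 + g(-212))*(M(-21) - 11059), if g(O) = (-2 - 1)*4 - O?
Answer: -143727434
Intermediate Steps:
M(T) = -5*T
g(O) = -12 - O (g(O) = -3*4 - O = -12 - O)
(12921 + g(-212))*(M(-21) - 11059) = (12921 + (-12 - 1*(-212)))*(-5*(-21) - 11059) = (12921 + (-12 + 212))*(105 - 11059) = (12921 + 200)*(-10954) = 13121*(-10954) = -143727434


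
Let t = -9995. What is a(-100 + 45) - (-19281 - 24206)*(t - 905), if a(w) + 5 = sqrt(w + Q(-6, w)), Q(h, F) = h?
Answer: -474008305 + I*sqrt(61) ≈ -4.7401e+8 + 7.8102*I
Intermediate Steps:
a(w) = -5 + sqrt(-6 + w) (a(w) = -5 + sqrt(w - 6) = -5 + sqrt(-6 + w))
a(-100 + 45) - (-19281 - 24206)*(t - 905) = (-5 + sqrt(-6 + (-100 + 45))) - (-19281 - 24206)*(-9995 - 905) = (-5 + sqrt(-6 - 55)) - (-43487)*(-10900) = (-5 + sqrt(-61)) - 1*474008300 = (-5 + I*sqrt(61)) - 474008300 = -474008305 + I*sqrt(61)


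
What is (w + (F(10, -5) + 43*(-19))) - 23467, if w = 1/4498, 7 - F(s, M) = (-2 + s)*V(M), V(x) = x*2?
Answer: -108838105/4498 ≈ -24197.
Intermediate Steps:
V(x) = 2*x
F(s, M) = 7 - 2*M*(-2 + s) (F(s, M) = 7 - (-2 + s)*2*M = 7 - 2*M*(-2 + s))
w = 1/4498 ≈ 0.00022232
(w + (F(10, -5) + 43*(-19))) - 23467 = (1/4498 + ((7 + 4*(-5) - 2*(-5)*10) + 43*(-19))) - 23467 = (1/4498 + ((7 - 20 + 100) - 817)) - 23467 = (1/4498 + (87 - 817)) - 23467 = (1/4498 - 730) - 23467 = -3283539/4498 - 23467 = -108838105/4498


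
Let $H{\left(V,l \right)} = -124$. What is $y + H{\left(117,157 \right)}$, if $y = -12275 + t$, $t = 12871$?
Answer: $472$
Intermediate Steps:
$y = 596$ ($y = -12275 + 12871 = 596$)
$y + H{\left(117,157 \right)} = 596 - 124 = 472$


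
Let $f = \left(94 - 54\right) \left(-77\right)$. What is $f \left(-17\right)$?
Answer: $52360$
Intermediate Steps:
$f = -3080$ ($f = 40 \left(-77\right) = -3080$)
$f \left(-17\right) = \left(-3080\right) \left(-17\right) = 52360$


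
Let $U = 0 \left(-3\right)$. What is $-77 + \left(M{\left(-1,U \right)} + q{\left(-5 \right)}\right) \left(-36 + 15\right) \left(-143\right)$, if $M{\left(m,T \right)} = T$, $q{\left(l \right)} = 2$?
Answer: $5929$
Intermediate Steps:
$U = 0$
$-77 + \left(M{\left(-1,U \right)} + q{\left(-5 \right)}\right) \left(-36 + 15\right) \left(-143\right) = -77 + \left(0 + 2\right) \left(-36 + 15\right) \left(-143\right) = -77 + 2 \left(-21\right) \left(-143\right) = -77 - -6006 = -77 + 6006 = 5929$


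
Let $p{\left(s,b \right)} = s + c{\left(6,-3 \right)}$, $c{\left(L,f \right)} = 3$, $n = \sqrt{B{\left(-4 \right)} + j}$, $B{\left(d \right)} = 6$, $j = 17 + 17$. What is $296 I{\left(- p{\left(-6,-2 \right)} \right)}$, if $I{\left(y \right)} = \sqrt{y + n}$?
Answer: $296 \sqrt{3 + 2 \sqrt{10}} \approx 903.87$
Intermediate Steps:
$j = 34$
$n = 2 \sqrt{10}$ ($n = \sqrt{6 + 34} = \sqrt{40} = 2 \sqrt{10} \approx 6.3246$)
$p{\left(s,b \right)} = 3 + s$ ($p{\left(s,b \right)} = s + 3 = 3 + s$)
$I{\left(y \right)} = \sqrt{y + 2 \sqrt{10}}$
$296 I{\left(- p{\left(-6,-2 \right)} \right)} = 296 \sqrt{- (3 - 6) + 2 \sqrt{10}} = 296 \sqrt{\left(-1\right) \left(-3\right) + 2 \sqrt{10}} = 296 \sqrt{3 + 2 \sqrt{10}}$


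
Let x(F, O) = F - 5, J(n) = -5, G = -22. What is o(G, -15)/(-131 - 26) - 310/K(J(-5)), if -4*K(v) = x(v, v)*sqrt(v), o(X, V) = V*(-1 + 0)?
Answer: -15/157 + 124*I*sqrt(5)/5 ≈ -0.095541 + 55.454*I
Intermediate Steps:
x(F, O) = -5 + F
o(X, V) = -V (o(X, V) = V*(-1) = -V)
K(v) = -sqrt(v)*(-5 + v)/4 (K(v) = -(-5 + v)*sqrt(v)/4 = -sqrt(v)*(-5 + v)/4)
o(G, -15)/(-131 - 26) - 310/K(J(-5)) = (-1*(-15))/(-131 - 26) - 310*(-4*I*sqrt(5)/(5*(5 - 1*(-5)))) = 15/(-157) - 310*(-4*I*sqrt(5)/(5*(5 + 5))) = 15*(-1/157) - 310*(-2*I*sqrt(5)/25) = -15/157 - 310*(-2*I*sqrt(5)/25) = -15/157 - (-124)*I*sqrt(5)/5 = -15/157 + 124*I*sqrt(5)/5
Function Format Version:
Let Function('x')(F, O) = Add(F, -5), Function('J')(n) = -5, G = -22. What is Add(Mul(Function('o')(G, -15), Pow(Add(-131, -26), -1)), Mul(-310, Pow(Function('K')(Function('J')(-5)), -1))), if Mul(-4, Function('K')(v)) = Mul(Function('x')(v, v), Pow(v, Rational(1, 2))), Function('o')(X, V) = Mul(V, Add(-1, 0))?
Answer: Add(Rational(-15, 157), Mul(Rational(124, 5), I, Pow(5, Rational(1, 2)))) ≈ Add(-0.095541, Mul(55.454, I))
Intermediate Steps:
Function('x')(F, O) = Add(-5, F)
Function('o')(X, V) = Mul(-1, V) (Function('o')(X, V) = Mul(V, -1) = Mul(-1, V))
Function('K')(v) = Mul(Rational(-1, 4), Pow(v, Rational(1, 2)), Add(-5, v)) (Function('K')(v) = Mul(Rational(-1, 4), Mul(Add(-5, v), Pow(v, Rational(1, 2)))) = Mul(Rational(-1, 4), Mul(Pow(v, Rational(1, 2)), Add(-5, v))) = Mul(Rational(-1, 4), Pow(v, Rational(1, 2)), Add(-5, v)))
Add(Mul(Function('o')(G, -15), Pow(Add(-131, -26), -1)), Mul(-310, Pow(Function('K')(Function('J')(-5)), -1))) = Add(Mul(Mul(-1, -15), Pow(Add(-131, -26), -1)), Mul(-310, Pow(Mul(Rational(1, 4), Pow(-5, Rational(1, 2)), Add(5, Mul(-1, -5))), -1))) = Add(Mul(15, Pow(-157, -1)), Mul(-310, Pow(Mul(Rational(1, 4), Mul(I, Pow(5, Rational(1, 2))), Add(5, 5)), -1))) = Add(Mul(15, Rational(-1, 157)), Mul(-310, Pow(Mul(Rational(1, 4), Mul(I, Pow(5, Rational(1, 2))), 10), -1))) = Add(Rational(-15, 157), Mul(-310, Pow(Mul(Rational(5, 2), I, Pow(5, Rational(1, 2))), -1))) = Add(Rational(-15, 157), Mul(-310, Mul(Rational(-2, 25), I, Pow(5, Rational(1, 2))))) = Add(Rational(-15, 157), Mul(Rational(124, 5), I, Pow(5, Rational(1, 2))))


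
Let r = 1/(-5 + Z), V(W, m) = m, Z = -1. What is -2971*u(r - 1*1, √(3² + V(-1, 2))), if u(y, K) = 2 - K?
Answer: -5942 + 2971*√11 ≈ 3911.7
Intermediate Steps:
r = -⅙ (r = 1/(-5 - 1) = 1/(-6) = -⅙ ≈ -0.16667)
-2971*u(r - 1*1, √(3² + V(-1, 2))) = -2971*(2 - √(3² + 2)) = -2971*(2 - √(9 + 2)) = -2971*(2 - √11) = -5942 + 2971*√11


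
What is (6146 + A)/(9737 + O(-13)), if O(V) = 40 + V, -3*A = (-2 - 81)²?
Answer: 11549/29292 ≈ 0.39427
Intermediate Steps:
A = -6889/3 (A = -(-2 - 81)²/3 = -⅓*(-83)² = -⅓*6889 = -6889/3 ≈ -2296.3)
(6146 + A)/(9737 + O(-13)) = (6146 - 6889/3)/(9737 + (40 - 13)) = 11549/(3*(9737 + 27)) = (11549/3)/9764 = (11549/3)*(1/9764) = 11549/29292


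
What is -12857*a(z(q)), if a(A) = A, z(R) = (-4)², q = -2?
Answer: -205712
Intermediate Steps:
z(R) = 16
-12857*a(z(q)) = -12857*16 = -205712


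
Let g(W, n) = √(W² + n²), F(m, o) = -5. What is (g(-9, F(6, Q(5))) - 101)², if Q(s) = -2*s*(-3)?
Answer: (101 - √106)² ≈ 8227.3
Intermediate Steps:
Q(s) = 6*s
(g(-9, F(6, Q(5))) - 101)² = (√((-9)² + (-5)²) - 101)² = (√(81 + 25) - 101)² = (√106 - 101)² = (-101 + √106)²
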